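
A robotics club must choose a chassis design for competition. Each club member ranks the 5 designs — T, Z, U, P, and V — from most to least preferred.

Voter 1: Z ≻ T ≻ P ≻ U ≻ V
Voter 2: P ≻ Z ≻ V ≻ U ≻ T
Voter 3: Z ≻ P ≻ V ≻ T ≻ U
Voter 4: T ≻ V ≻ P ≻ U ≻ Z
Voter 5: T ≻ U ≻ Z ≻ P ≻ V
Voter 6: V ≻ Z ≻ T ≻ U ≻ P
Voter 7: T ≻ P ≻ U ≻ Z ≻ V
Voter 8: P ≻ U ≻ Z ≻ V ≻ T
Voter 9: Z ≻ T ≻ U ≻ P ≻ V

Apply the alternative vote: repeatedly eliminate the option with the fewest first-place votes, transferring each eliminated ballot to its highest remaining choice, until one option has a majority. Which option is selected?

Round 1: T 3, Z 3, P 2, V 1, U 0. U has the fewest and is eliminated.
Round 2: T 3, Z 3, P 2, V 1. V has the fewest and is eliminated.
Round 3: Z 4, T 3, P 2. P has the fewest and is eliminated.
Round 4: Z 6, T 3. Z has a majority.

Z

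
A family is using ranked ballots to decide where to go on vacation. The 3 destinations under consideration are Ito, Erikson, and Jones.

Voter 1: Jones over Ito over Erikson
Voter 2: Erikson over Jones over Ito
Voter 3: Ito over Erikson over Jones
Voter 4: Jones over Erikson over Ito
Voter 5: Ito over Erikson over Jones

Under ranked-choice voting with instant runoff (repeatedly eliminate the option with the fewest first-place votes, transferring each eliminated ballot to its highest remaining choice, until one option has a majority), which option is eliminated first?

Erikson

Round 1: Ito 2, Jones 2, Erikson 1. Erikson has the fewest and is eliminated.
Round 2: Jones 3, Ito 2. Jones has a majority.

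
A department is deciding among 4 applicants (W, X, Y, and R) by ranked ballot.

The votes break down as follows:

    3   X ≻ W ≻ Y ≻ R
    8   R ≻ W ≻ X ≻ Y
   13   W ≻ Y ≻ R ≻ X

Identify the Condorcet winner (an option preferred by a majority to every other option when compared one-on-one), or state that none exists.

Head-to-head results (24 voters total):
W vs X: W wins 21–3.
W vs Y: W wins 24–0.
W vs R: W wins 16–8.
X vs Y: Y wins 13–11.
X vs R: R wins 21–3.
Y vs R: Y wins 16–8.
W beats each rival — X (21–3), Y (24–0), R (16–8) — so W is the Condorcet winner.

W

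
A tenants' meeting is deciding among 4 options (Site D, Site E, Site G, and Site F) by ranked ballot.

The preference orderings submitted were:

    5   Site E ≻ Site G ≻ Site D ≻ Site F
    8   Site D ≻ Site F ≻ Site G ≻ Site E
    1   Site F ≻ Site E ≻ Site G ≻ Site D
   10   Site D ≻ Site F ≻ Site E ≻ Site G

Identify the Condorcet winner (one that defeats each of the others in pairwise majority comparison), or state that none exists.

Head-to-head results (24 voters total):
Site D vs Site E: Site D wins 18–6.
Site D vs Site G: Site D wins 18–6.
Site D vs Site F: Site D wins 23–1.
Site E vs Site G: Site E wins 16–8.
Site E vs Site F: Site F wins 19–5.
Site G vs Site F: Site F wins 19–5.
Site D beats each rival — Site E (18–6), Site G (18–6), Site F (23–1) — so Site D is the Condorcet winner.

Site D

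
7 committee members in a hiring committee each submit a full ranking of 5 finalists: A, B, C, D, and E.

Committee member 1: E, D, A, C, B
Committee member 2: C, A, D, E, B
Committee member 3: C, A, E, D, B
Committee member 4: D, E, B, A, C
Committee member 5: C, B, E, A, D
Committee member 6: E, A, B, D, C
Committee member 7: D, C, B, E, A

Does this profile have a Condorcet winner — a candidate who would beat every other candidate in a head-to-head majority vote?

Head-to-head results (7 voters total):
A vs B: A wins 4–3.
A vs C: C wins 4–3.
A vs D: A wins 4–3.
A vs E: E wins 5–2.
B vs C: C wins 5–2.
B vs D: D wins 5–2.
B vs E: E wins 5–2.
C vs D: D wins 4–3.
C vs E: C wins 4–3.
D vs E: E wins 4–3.
No candidate beats all others: A beats D beats C beats A, a majority cycle.

No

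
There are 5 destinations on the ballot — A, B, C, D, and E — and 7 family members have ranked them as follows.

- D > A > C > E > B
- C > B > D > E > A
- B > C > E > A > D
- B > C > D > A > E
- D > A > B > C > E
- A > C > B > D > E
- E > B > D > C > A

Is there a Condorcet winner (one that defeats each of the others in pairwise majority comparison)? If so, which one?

B

Head-to-head results (7 voters total):
A vs B: B wins 4–3.
A vs C: C wins 4–3.
A vs D: D wins 5–2.
A vs E: A wins 4–3.
B vs C: B wins 4–3.
B vs D: B wins 5–2.
B vs E: B wins 5–2.
C vs D: C wins 4–3.
C vs E: C wins 6–1.
D vs E: D wins 5–2.
B beats each rival — A (4–3), C (4–3), D (5–2), E (5–2) — so B is the Condorcet winner.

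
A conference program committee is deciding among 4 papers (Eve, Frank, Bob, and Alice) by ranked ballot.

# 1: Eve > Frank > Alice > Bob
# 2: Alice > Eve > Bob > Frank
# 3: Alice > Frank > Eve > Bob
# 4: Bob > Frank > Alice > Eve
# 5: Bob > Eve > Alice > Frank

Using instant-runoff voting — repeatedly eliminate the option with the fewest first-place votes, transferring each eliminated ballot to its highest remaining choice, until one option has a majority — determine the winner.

Alice

Round 1: Bob 2, Alice 2, Eve 1, Frank 0. Frank has the fewest and is eliminated.
Round 2: Bob 2, Alice 2, Eve 1. Eve has the fewest and is eliminated.
Round 3: Alice 3, Bob 2. Alice has a majority.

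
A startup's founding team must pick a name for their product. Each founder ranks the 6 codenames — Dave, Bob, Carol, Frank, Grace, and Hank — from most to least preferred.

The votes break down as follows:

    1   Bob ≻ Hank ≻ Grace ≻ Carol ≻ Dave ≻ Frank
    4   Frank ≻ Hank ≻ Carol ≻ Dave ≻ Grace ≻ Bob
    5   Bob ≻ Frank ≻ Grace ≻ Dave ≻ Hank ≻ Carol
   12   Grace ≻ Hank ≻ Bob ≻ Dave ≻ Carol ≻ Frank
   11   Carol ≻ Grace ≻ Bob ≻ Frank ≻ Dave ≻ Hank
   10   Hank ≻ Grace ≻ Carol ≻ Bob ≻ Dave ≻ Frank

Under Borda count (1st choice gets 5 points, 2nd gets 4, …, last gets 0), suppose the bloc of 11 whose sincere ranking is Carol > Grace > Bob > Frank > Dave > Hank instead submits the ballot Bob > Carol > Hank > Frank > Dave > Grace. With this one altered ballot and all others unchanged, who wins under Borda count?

Hank

Borda totals with the altered ballot: Dave 64, Bob 141, Carol 100, Frank 62, Grace 122, Hank 156.
The switch changes the winner from Grace to Hank.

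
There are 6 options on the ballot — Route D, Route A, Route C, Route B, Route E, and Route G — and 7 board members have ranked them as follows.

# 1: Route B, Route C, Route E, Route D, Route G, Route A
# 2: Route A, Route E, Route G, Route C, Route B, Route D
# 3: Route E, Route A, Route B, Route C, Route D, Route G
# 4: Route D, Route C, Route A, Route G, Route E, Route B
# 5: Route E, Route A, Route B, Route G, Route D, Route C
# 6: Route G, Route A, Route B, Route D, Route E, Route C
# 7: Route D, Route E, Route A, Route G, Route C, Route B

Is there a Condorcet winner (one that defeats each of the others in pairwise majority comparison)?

Yes

Head-to-head results (7 voters total):
Route D vs Route A: Route A wins 4–3.
Route D vs Route C: Route D wins 4–3.
Route D vs Route B: Route B wins 5–2.
Route D vs Route E: Route E wins 4–3.
Route D vs Route G: Route D wins 4–3.
Route A vs Route C: Route A wins 5–2.
Route A vs Route B: Route A wins 6–1.
Route A vs Route E: Route E wins 4–3.
Route A vs Route G: Route A wins 5–2.
Route C vs Route B: Route B wins 4–3.
Route C vs Route E: Route E wins 5–2.
Route C vs Route G: Route G wins 4–3.
Route B vs Route E: Route E wins 5–2.
Route B vs Route G: Route G wins 4–3.
Route E vs Route G: Route E wins 5–2.
Route E beats each rival — Route D (4–3), Route A (4–3), Route C (5–2), Route B (5–2), Route G (5–2) — so Route E is the Condorcet winner.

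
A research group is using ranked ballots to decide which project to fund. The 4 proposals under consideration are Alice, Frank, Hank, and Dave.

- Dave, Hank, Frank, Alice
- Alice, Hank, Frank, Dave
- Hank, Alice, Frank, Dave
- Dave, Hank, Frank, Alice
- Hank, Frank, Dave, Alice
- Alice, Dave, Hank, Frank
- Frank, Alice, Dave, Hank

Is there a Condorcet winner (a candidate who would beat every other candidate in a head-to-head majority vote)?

Head-to-head results (7 voters total):
Alice vs Frank: Frank wins 4–3.
Alice vs Hank: Hank wins 4–3.
Alice vs Dave: Alice wins 4–3.
Frank vs Hank: Hank wins 6–1.
Frank vs Dave: Frank wins 4–3.
Hank vs Dave: Dave wins 4–3.
No candidate beats all others: Alice beats Dave beats Hank beats Alice, a majority cycle.

No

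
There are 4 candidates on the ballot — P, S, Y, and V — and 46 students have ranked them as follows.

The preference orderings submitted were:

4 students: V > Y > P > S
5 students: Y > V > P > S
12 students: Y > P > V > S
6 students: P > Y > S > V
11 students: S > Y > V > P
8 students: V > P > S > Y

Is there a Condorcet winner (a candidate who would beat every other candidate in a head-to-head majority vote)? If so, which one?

Head-to-head results (46 voters total):
P vs S: P wins 35–11.
P vs Y: Y wins 32–14.
P vs V: V wins 28–18.
S vs Y: Y wins 27–19.
S vs V: V wins 29–17.
Y vs V: Y wins 34–12.
Y beats each rival — P (32–14), S (27–19), V (34–12) — so Y is the Condorcet winner.

Y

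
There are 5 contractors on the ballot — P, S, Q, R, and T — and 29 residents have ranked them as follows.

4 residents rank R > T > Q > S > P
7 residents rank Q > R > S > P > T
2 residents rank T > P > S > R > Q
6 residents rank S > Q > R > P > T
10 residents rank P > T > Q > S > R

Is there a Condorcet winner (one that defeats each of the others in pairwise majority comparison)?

Head-to-head results (29 voters total):
P vs S: S wins 17–12.
P vs Q: Q wins 17–12.
P vs R: R wins 17–12.
P vs T: P wins 23–6.
S vs Q: Q wins 21–8.
S vs R: S wins 18–11.
S vs T: T wins 16–13.
Q vs R: Q wins 23–6.
Q vs T: T wins 16–13.
R vs T: R wins 17–12.
No candidate beats all others: P beats T beats S beats P, a majority cycle.

No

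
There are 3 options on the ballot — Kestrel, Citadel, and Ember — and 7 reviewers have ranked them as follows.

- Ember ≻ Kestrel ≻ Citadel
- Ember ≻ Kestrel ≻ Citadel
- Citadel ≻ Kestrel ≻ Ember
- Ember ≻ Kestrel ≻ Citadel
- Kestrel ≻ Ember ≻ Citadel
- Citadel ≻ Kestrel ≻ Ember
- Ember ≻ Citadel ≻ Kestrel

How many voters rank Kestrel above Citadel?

Ballots ranking Kestrel above Citadel: 4.
Ballots ranking Citadel above Kestrel: 3.
So 4 of 7 voters prefer Kestrel to Citadel.

4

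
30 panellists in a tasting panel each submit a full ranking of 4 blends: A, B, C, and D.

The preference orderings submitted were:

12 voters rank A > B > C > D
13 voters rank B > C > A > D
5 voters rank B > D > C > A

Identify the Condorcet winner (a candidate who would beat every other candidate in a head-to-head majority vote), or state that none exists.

B

Head-to-head results (30 voters total):
A vs B: B wins 18–12.
A vs C: C wins 18–12.
A vs D: A wins 25–5.
B vs C: B wins 30–0.
B vs D: B wins 30–0.
C vs D: C wins 25–5.
B beats each rival — A (18–12), C (30–0), D (30–0) — so B is the Condorcet winner.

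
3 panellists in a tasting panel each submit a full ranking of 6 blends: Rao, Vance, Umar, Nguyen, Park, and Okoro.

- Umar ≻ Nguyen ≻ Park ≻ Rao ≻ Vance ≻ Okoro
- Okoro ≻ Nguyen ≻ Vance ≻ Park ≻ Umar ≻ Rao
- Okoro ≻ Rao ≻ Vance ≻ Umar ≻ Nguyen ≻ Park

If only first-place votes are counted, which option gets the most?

Okoro

First-place vote totals:
  Rao: 0
  Vance: 0
  Umar: 1
  Nguyen: 0
  Park: 0
  Okoro: 2
Okoro has the most first-place votes.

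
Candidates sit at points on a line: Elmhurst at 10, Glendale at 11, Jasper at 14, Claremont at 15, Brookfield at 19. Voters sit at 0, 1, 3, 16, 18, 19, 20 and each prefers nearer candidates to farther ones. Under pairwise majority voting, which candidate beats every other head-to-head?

With single-peaked preferences on a line, the Condorcet winner is the candidate closest to the median voter.
The median voter (position 16) is closest to Claremont at 15.
Check: Claremont vs Brookfield — voters closer to Claremont: 4 of 7.

Claremont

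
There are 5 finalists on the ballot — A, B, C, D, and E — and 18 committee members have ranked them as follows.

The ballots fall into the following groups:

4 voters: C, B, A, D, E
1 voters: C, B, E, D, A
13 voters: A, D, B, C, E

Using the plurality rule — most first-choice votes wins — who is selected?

First-place vote totals:
  A: 13
  B: 0
  C: 5
  D: 0
  E: 0
A has the most first-place votes.

A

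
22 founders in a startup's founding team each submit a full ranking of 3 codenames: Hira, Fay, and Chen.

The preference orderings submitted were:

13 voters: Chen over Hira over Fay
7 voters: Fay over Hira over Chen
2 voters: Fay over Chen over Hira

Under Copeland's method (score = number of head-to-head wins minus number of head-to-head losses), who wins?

Chen

Pairwise results:
  Hira vs Fay: Hira wins 13–9.
  Hira vs Chen: Chen wins 15–7.
  Fay vs Chen: Chen wins 13–9.
Copeland scores (wins − losses):
  Hira: 1 − 1 = 0
  Fay: 0 − 2 = -2
  Chen: 2 − 0 = 2
Chen has the best Copeland score.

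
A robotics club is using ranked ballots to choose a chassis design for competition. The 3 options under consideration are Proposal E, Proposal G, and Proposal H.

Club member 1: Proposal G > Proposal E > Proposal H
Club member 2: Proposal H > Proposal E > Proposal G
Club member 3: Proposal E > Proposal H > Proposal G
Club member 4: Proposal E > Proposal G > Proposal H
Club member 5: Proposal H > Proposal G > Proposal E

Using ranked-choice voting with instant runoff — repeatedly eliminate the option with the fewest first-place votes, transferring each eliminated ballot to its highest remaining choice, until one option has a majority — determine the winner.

Round 1: Proposal E 2, Proposal H 2, Proposal G 1. Proposal G has the fewest and is eliminated.
Round 2: Proposal E 3, Proposal H 2. Proposal E has a majority.

Proposal E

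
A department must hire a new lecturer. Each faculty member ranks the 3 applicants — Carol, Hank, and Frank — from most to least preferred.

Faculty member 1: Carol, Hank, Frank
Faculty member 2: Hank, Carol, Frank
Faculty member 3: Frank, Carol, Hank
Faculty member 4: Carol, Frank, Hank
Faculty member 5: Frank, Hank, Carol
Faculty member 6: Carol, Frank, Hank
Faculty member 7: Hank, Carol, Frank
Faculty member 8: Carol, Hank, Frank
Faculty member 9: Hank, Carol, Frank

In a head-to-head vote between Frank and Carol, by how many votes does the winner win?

5

Ballots ranking Frank above Carol: 2.
Ballots ranking Carol above Frank: 7.
Carol wins 7–2, a margin of 5.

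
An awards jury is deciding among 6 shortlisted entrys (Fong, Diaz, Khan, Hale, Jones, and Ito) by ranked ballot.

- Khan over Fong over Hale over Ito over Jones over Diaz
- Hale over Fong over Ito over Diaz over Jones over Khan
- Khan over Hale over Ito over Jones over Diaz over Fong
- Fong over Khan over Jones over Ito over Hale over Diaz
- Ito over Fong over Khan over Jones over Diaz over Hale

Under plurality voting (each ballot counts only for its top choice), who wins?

Khan

First-place vote totals:
  Fong: 1
  Diaz: 0
  Khan: 2
  Hale: 1
  Jones: 0
  Ito: 1
Khan has the most first-place votes.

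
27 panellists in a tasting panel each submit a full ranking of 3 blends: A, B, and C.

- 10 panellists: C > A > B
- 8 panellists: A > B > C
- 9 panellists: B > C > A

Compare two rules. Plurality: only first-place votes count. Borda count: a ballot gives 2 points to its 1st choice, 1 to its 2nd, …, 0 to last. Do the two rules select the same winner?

Plurality first-place counts: A 8, B 9, C 10 → C.
Borda totals: A 26, B 26, C 29 → C.
The two rules agree on C.

Yes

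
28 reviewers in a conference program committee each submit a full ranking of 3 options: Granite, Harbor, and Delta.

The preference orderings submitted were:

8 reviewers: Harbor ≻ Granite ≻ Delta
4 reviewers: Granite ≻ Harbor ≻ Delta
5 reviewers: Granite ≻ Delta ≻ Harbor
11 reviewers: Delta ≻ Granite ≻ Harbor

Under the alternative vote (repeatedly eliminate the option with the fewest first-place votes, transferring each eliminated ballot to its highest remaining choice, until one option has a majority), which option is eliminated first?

Round 1: Delta 11, Granite 9, Harbor 8. Harbor has the fewest and is eliminated.
Round 2: Granite 17, Delta 11. Granite has a majority.

Harbor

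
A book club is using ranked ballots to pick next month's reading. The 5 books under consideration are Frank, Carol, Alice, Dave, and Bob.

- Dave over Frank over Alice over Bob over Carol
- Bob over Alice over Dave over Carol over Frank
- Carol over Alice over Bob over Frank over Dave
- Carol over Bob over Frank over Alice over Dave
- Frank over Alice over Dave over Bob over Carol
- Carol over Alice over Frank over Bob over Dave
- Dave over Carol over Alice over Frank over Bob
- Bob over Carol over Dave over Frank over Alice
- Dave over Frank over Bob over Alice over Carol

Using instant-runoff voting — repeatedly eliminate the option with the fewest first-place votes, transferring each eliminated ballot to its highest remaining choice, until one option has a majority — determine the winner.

Dave

Round 1: Carol 3, Dave 3, Bob 2, Frank 1, Alice 0. Alice has the fewest and is eliminated.
Round 2: Carol 3, Dave 3, Bob 2, Frank 1. Frank has the fewest and is eliminated.
Round 3: Dave 4, Carol 3, Bob 2. Bob has the fewest and is eliminated.
Round 4: Dave 5, Carol 4. Dave has a majority.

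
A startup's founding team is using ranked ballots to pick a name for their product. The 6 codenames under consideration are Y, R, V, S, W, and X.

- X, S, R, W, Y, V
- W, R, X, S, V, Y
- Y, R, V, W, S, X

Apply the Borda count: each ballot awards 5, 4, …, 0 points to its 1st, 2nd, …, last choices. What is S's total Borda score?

7

Borda scores:
  Y: 1 + 0 + 5 = 6
  R: 3 + 4 + 4 = 11
  V: 0 + 1 + 3 = 4
  S: 4 + 2 + 1 = 7
  W: 2 + 5 + 2 = 9
  X: 5 + 3 + 0 = 8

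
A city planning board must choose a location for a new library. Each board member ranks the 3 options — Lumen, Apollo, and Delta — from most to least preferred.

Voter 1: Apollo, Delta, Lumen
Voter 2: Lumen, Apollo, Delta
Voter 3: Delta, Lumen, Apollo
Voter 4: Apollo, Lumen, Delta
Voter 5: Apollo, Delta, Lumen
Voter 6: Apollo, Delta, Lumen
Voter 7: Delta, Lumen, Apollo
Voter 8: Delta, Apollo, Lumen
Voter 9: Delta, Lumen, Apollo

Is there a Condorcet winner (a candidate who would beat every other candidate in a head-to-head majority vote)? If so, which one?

Apollo

Head-to-head results (9 voters total):
Lumen vs Apollo: Apollo wins 5–4.
Lumen vs Delta: Delta wins 7–2.
Apollo vs Delta: Apollo wins 5–4.
Apollo beats each rival — Lumen (5–4), Delta (5–4) — so Apollo is the Condorcet winner.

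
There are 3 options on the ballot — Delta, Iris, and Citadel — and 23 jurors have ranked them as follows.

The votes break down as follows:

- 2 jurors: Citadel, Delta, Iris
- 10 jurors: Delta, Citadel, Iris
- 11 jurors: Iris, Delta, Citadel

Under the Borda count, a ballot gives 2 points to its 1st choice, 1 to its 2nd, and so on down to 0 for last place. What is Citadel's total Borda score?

Borda scores:
  Delta: 2·1 + 10·2 + 11·1 = 33
  Iris: 2·0 + 10·0 + 11·2 = 22
  Citadel: 2·2 + 10·1 + 11·0 = 14

14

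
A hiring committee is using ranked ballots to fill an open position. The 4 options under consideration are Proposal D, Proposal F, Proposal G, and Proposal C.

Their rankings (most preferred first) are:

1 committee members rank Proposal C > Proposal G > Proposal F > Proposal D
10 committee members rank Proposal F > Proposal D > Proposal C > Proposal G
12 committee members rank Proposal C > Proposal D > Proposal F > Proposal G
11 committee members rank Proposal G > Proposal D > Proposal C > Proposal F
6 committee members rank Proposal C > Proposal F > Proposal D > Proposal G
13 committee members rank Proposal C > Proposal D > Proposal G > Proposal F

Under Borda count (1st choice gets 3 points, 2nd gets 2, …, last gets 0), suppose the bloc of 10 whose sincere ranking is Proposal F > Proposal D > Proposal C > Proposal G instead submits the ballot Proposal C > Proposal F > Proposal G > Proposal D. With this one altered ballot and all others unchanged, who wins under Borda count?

Proposal C

Borda totals with the altered ballot: Proposal D 78, Proposal F 45, Proposal G 58, Proposal C 137.
The winner is unchanged: still Proposal C.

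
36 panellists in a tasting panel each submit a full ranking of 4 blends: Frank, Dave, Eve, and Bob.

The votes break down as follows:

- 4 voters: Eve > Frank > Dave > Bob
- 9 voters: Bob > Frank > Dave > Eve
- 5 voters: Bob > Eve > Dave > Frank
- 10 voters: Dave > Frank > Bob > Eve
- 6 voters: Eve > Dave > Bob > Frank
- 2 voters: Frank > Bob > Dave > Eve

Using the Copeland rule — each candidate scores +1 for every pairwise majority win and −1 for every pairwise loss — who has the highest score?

Pairwise results:
  Frank vs Dave: Dave wins 21–15.
  Frank vs Eve: Frank wins 21–15.
  Frank vs Bob: Bob wins 20–16.
  Dave vs Eve: Dave wins 21–15.
  Dave vs Bob: Dave wins 20–16.
  Eve vs Bob: Bob wins 26–10.
Copeland scores (wins − losses):
  Frank: 1 − 2 = -1
  Dave: 3 − 0 = 3
  Eve: 0 − 3 = -3
  Bob: 2 − 1 = 1
Dave has the best Copeland score.

Dave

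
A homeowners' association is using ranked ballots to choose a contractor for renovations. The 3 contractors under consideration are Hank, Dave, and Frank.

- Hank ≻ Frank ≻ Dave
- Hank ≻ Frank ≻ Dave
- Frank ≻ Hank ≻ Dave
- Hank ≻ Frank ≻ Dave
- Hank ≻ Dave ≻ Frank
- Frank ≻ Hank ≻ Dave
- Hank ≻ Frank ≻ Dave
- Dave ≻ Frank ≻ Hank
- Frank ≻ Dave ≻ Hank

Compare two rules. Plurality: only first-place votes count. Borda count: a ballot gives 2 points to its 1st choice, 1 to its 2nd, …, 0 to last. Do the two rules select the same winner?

Plurality first-place counts: Hank 5, Dave 1, Frank 3 → Hank.
Borda totals: Hank 12, Dave 4, Frank 11 → Hank.
The two rules agree on Hank.

Yes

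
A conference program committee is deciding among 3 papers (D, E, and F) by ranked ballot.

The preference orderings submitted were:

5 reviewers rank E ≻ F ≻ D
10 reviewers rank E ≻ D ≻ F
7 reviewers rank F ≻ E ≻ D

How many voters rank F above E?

Ballots ranking F above E: 7.
Ballots ranking E above F: 5+10 = 15.
So 7 of 22 voters prefer F to E.

7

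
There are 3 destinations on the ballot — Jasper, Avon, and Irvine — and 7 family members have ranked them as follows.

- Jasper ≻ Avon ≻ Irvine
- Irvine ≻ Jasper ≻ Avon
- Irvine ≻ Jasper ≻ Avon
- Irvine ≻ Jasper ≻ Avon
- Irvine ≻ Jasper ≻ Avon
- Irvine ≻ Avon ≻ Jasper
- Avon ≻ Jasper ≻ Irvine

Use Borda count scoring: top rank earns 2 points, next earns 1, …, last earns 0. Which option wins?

Borda scores:
  Jasper: 2 + 1 + 1 + 1 + 1 + 0 + 1 = 7
  Avon: 1 + 0 + 0 + 0 + 0 + 1 + 2 = 4
  Irvine: 0 + 2 + 2 + 2 + 2 + 2 + 0 = 10
Irvine has the highest total.

Irvine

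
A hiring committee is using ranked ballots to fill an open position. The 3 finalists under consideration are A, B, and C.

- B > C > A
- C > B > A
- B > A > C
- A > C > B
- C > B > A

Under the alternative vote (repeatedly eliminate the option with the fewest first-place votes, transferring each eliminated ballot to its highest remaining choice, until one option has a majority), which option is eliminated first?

Round 1: B 2, C 2, A 1. A has the fewest and is eliminated.
Round 2: C 3, B 2. C has a majority.

A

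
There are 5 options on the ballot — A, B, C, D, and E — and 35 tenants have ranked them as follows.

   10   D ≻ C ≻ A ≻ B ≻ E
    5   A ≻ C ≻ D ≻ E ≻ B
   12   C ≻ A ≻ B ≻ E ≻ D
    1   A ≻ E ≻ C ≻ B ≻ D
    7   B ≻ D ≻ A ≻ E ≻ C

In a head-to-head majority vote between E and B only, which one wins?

B

Ballots ranking E above B: 5+1 = 6.
Ballots ranking B above E: 10+12+7 = 29.
B wins the head-to-head, 29–6.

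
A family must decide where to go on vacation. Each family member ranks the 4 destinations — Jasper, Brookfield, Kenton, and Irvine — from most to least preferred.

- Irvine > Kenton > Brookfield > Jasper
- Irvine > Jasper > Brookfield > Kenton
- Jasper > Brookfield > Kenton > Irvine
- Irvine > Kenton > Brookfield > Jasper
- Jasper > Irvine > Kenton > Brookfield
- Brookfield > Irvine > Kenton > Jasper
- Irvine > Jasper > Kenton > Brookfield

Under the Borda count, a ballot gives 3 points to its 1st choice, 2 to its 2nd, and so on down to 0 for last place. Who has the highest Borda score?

Borda scores:
  Jasper: 0 + 2 + 3 + 0 + 3 + 0 + 2 = 10
  Brookfield: 1 + 1 + 2 + 1 + 0 + 3 + 0 = 8
  Kenton: 2 + 0 + 1 + 2 + 1 + 1 + 1 = 8
  Irvine: 3 + 3 + 0 + 3 + 2 + 2 + 3 = 16
Irvine has the highest total.

Irvine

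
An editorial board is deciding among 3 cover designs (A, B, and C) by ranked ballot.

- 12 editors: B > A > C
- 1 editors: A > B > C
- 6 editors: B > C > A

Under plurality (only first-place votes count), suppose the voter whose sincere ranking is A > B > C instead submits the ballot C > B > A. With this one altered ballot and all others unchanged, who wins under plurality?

First-place totals with the altered ballot: A 0, B 18, C 1.
The winner is unchanged: still B.

B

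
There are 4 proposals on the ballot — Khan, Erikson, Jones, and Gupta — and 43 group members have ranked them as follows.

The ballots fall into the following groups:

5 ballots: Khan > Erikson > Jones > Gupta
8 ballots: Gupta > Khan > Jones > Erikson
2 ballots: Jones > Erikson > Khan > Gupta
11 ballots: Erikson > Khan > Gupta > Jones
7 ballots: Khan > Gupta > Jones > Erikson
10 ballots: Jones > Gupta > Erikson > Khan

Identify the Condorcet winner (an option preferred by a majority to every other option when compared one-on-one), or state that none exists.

Head-to-head results (43 voters total):
Khan vs Erikson: Erikson wins 23–20.
Khan vs Jones: Khan wins 31–12.
Khan vs Gupta: Khan wins 25–18.
Erikson vs Jones: Jones wins 27–16.
Erikson vs Gupta: Gupta wins 25–18.
Jones vs Gupta: Gupta wins 26–17.
No candidate beats all others: Khan beats Jones beats Erikson beats Khan, a majority cycle.

There is no Condorcet winner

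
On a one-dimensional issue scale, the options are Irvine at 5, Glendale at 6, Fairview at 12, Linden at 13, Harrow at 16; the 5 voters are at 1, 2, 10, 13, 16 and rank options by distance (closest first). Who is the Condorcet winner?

With single-peaked preferences on a line, the Condorcet winner is the candidate closest to the median voter.
The median voter (position 10) is closest to Fairview at 12.
Check: Fairview vs Glendale — voters closer to Fairview: 3 of 5.

Fairview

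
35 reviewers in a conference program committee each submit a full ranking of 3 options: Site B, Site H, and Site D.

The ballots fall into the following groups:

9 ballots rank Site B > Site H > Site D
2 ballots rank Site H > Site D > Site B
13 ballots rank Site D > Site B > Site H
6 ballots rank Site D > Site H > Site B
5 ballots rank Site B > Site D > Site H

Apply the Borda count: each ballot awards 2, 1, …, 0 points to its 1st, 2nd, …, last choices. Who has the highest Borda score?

Borda scores:
  Site B: 9·2 + 2·0 + 13·1 + 6·0 + 5·2 = 41
  Site H: 9·1 + 2·2 + 13·0 + 6·1 + 5·0 = 19
  Site D: 9·0 + 2·1 + 13·2 + 6·2 + 5·1 = 45
Site D has the highest total.

Site D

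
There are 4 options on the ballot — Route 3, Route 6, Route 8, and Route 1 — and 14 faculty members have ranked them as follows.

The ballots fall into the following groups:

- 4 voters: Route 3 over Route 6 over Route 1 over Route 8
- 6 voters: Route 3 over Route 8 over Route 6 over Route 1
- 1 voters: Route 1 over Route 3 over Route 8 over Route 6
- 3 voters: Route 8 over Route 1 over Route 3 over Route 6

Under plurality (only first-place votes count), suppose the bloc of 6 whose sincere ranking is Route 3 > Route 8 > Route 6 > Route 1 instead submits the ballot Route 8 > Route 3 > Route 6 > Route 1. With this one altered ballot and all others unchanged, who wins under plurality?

First-place totals with the altered ballot: Route 3 4, Route 6 0, Route 8 9, Route 1 1.
The switch changes the winner from Route 3 to Route 8.

Route 8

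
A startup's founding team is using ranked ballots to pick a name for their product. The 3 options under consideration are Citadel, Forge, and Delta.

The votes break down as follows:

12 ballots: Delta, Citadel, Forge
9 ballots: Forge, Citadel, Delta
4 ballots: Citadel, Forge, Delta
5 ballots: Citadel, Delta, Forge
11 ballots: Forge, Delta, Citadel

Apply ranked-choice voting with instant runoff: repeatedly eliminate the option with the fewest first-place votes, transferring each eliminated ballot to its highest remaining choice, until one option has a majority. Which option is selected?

Round 1: Forge 20, Delta 12, Citadel 9. Citadel has the fewest and is eliminated.
Round 2: Forge 24, Delta 17. Forge has a majority.

Forge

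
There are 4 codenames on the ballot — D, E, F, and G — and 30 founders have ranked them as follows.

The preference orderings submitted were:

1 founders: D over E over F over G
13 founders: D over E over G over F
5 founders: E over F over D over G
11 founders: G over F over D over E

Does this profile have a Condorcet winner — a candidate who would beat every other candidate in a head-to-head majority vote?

Head-to-head results (30 voters total):
D vs E: D wins 25–5.
D vs F: F wins 16–14.
D vs G: D wins 19–11.
E vs F: E wins 19–11.
E vs G: E wins 19–11.
F vs G: G wins 24–6.
No candidate beats all others: D beats E beats F beats D, a majority cycle.

No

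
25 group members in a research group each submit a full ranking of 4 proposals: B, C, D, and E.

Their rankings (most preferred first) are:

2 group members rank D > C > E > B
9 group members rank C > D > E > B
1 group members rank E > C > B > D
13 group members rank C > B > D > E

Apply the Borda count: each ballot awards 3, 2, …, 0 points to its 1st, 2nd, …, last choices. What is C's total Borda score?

72

Borda scores:
  B: 2·0 + 9·0 + 1 + 13·2 = 27
  C: 2·2 + 9·3 + 2 + 13·3 = 72
  D: 2·3 + 9·2 + 0 + 13·1 = 37
  E: 2·1 + 9·1 + 3 + 13·0 = 14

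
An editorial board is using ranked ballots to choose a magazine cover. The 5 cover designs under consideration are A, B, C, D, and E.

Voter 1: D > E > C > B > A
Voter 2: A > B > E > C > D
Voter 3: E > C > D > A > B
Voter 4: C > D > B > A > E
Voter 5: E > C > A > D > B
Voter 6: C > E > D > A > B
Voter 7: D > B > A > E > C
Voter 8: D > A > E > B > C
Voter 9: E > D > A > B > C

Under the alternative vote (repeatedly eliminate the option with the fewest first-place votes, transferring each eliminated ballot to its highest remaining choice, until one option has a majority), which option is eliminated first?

Round 1: D 3, E 3, C 2, A 1, B 0. B has the fewest and is eliminated.
Round 2: D 3, E 3, C 2, A 1. A has the fewest and is eliminated.
Round 3: E 4, D 3, C 2. C has the fewest and is eliminated.
Round 4: E 5, D 4. E has a majority.

B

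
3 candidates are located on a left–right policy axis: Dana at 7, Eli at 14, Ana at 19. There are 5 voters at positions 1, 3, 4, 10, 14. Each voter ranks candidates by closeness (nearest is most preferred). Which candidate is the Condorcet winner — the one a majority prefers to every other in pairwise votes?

Dana

With single-peaked preferences on a line, the Condorcet winner is the candidate closest to the median voter.
The median voter (position 4) is closest to Dana at 7.
Check: Dana vs Eli — voters closer to Dana: 4 of 5.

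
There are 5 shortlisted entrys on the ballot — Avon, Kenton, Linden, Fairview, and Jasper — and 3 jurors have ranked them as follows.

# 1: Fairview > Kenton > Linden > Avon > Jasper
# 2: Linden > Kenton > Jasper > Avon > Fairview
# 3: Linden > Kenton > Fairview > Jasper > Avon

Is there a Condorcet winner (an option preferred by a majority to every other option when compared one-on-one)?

Head-to-head results (3 voters total):
Avon vs Kenton: Kenton wins 3–0.
Avon vs Linden: Linden wins 3–0.
Avon vs Fairview: Fairview wins 2–1.
Avon vs Jasper: Jasper wins 2–1.
Kenton vs Linden: Linden wins 2–1.
Kenton vs Fairview: Kenton wins 2–1.
Kenton vs Jasper: Kenton wins 3–0.
Linden vs Fairview: Linden wins 2–1.
Linden vs Jasper: Linden wins 3–0.
Fairview vs Jasper: Fairview wins 2–1.
Linden beats each rival — Avon (3–0), Kenton (2–1), Fairview (2–1), Jasper (3–0) — so Linden is the Condorcet winner.

Yes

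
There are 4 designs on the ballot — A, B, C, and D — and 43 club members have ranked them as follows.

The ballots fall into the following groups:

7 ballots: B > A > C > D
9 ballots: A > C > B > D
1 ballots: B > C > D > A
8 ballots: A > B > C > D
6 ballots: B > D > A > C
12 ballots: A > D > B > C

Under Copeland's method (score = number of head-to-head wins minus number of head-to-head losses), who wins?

Pairwise results:
  A vs B: A wins 29–14.
  A vs C: A wins 42–1.
  A vs D: A wins 36–7.
  B vs C: B wins 34–9.
  B vs D: B wins 31–12.
  C vs D: C wins 25–18.
Copeland scores (wins − losses):
  A: 3 − 0 = 3
  B: 2 − 1 = 1
  C: 1 − 2 = -1
  D: 0 − 3 = -3
A has the best Copeland score.

A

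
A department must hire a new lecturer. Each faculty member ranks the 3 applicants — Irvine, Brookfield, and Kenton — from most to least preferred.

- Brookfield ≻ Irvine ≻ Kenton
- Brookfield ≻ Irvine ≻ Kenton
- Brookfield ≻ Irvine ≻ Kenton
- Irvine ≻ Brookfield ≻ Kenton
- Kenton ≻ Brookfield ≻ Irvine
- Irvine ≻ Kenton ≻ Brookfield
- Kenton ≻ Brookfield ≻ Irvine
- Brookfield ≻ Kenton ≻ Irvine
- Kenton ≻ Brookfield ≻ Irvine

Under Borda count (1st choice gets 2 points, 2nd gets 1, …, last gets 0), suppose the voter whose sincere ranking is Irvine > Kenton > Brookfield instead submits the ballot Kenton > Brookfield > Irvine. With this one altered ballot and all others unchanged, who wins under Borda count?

Brookfield

Borda totals with the altered ballot: Irvine 5, Brookfield 13, Kenton 9.
The winner is unchanged: still Brookfield.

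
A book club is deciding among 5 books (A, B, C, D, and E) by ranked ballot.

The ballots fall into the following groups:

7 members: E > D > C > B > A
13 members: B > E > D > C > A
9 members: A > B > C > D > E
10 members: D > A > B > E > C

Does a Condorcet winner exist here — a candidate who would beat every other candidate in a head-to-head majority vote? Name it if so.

B

Head-to-head results (39 voters total):
A vs B: B wins 20–19.
A vs C: C wins 20–19.
A vs D: D wins 30–9.
A vs E: E wins 20–19.
B vs C: B wins 32–7.
B vs D: B wins 22–17.
B vs E: B wins 32–7.
C vs D: D wins 30–9.
C vs E: E wins 30–9.
D vs E: E wins 20–19.
B beats each rival — A (20–19), C (32–7), D (22–17), E (32–7) — so B is the Condorcet winner.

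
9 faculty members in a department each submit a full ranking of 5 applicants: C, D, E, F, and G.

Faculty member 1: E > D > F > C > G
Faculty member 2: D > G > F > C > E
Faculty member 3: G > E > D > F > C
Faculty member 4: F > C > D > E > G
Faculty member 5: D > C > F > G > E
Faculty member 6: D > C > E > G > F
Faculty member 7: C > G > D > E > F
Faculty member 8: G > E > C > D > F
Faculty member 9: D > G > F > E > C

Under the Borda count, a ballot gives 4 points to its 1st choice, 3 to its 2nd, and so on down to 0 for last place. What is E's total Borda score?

15

Borda scores:
  C: 1 + 1 + 0 + 3 + 3 + 3 + 4 + 2 + 0 = 17
  D: 3 + 4 + 2 + 2 + 4 + 4 + 2 + 1 + 4 = 26
  E: 4 + 0 + 3 + 1 + 0 + 2 + 1 + 3 + 1 = 15
  F: 2 + 2 + 1 + 4 + 2 + 0 + 0 + 0 + 2 = 13
  G: 0 + 3 + 4 + 0 + 1 + 1 + 3 + 4 + 3 = 19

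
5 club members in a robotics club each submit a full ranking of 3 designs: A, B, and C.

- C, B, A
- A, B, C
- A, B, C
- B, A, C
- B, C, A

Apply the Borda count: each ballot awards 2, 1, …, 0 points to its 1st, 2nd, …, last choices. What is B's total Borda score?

7

Borda scores:
  A: 0 + 2 + 2 + 1 + 0 = 5
  B: 1 + 1 + 1 + 2 + 2 = 7
  C: 2 + 0 + 0 + 0 + 1 = 3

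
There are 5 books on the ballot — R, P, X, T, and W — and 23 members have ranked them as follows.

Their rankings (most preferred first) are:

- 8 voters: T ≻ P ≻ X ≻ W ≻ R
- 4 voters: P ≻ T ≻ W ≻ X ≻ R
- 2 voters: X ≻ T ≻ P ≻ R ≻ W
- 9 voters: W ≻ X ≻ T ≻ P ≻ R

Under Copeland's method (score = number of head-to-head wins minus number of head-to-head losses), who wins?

Pairwise results:
  R vs P: P wins 23–0.
  R vs X: X wins 23–0.
  R vs T: T wins 23–0.
  R vs W: W wins 21–2.
  P vs X: P wins 12–11.
  P vs T: T wins 19–4.
  P vs W: P wins 14–9.
  X vs T: T wins 12–11.
  X vs W: W wins 13–10.
  T vs W: T wins 14–9.
Copeland scores (wins − losses):
  R: 0 − 4 = -4
  P: 3 − 1 = 2
  X: 1 − 3 = -2
  T: 4 − 0 = 4
  W: 2 − 2 = 0
T has the best Copeland score.

T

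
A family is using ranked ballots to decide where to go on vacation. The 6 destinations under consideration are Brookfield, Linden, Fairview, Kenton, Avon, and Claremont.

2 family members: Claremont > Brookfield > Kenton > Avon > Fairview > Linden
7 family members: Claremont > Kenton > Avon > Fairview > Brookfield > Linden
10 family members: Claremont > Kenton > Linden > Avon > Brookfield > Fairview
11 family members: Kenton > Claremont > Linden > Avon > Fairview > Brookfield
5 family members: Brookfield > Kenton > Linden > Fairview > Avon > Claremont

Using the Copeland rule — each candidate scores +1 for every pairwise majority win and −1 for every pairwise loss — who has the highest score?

Claremont

Pairwise results:
  Brookfield vs Linden: Linden wins 21–14.
  Brookfield vs Fairview: Fairview wins 18–17.
  Brookfield vs Kenton: Kenton wins 28–7.
  Brookfield vs Avon: Avon wins 28–7.
  Brookfield vs Claremont: Claremont wins 30–5.
  Linden vs Fairview: Linden wins 26–9.
  Linden vs Kenton: Kenton wins 35–0.
  Linden vs Avon: Linden wins 26–9.
  Linden vs Claremont: Claremont wins 30–5.
  Fairview vs Kenton: Kenton wins 35–0.
  Fairview vs Avon: Avon wins 30–5.
  Fairview vs Claremont: Claremont wins 30–5.
  Kenton vs Avon: Kenton wins 35–0.
  Kenton vs Claremont: Claremont wins 19–16.
  Avon vs Claremont: Claremont wins 30–5.
Copeland scores (wins − losses):
  Brookfield: 0 − 5 = -5
  Linden: 3 − 2 = 1
  Fairview: 1 − 4 = -3
  Kenton: 4 − 1 = 3
  Avon: 2 − 3 = -1
  Claremont: 5 − 0 = 5
Claremont has the best Copeland score.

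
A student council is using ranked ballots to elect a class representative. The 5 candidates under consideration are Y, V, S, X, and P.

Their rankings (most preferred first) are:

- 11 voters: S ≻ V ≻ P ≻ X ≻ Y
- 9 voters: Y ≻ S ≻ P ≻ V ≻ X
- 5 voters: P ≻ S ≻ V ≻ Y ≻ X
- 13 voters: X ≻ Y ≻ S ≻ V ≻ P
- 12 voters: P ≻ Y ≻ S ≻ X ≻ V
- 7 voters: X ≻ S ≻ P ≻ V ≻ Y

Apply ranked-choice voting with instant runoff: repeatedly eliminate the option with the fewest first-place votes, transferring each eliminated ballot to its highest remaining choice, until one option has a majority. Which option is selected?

Round 1: X 20, P 17, S 11, Y 9, V 0. V has the fewest and is eliminated.
Round 2: X 20, P 17, S 11, Y 9. Y has the fewest and is eliminated.
Round 3: S 20, X 20, P 17. P has the fewest and is eliminated.
Round 4: S 37, X 20. S has a majority.

S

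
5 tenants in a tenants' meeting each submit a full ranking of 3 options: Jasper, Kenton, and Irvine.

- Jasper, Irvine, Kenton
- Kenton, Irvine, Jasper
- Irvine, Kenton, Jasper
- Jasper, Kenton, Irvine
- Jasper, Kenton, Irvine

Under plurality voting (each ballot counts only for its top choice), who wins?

First-place vote totals:
  Jasper: 3
  Kenton: 1
  Irvine: 1
Jasper has the most first-place votes.

Jasper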